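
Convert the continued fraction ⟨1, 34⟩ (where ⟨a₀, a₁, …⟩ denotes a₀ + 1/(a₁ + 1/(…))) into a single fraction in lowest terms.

35/34

Starting at the tail and folding back:
Start with 34.
1 + 1/(34/1) = 1 + 1/34 = 35/34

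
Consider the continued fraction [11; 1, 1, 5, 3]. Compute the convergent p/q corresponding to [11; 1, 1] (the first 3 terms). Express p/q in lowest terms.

Start with 1.
1 + 1/(1/1) = 1 + 1/1 = 2/1
11 + 1/(2/1) = 11 + 1/2 = 23/2

23/2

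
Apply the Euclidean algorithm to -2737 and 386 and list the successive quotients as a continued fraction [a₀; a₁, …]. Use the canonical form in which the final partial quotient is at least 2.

[-8; 1, 10, 35]

Repeatedly divide and take the remainder:
⌊-2737/386⌋ = -8, remainder 351
⌊386/351⌋ = 1, remainder 35
⌊351/35⌋ = 10, remainder 1
⌊35/1⌋ = 35, remainder 0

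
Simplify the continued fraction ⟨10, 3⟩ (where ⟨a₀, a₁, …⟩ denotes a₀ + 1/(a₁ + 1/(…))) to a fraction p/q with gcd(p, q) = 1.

31/3

Collapse the nested fraction from the inside out:
Start with 3.
10 + 1/(3/1) = 10 + 1/3 = 31/3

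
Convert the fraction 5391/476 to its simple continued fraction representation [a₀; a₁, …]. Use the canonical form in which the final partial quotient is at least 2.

5391 ÷ 476 → quotient 11, remainder 155
476 ÷ 155 → quotient 3, remainder 11
155 ÷ 11 → quotient 14, remainder 1
11 ÷ 1 → quotient 11, remainder 0

[11; 3, 14, 11]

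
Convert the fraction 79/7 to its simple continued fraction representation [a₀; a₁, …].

[11; 3, 2]

Repeatedly divide and take the remainder:
⌊79/7⌋ = 11, remainder 2
⌊7/2⌋ = 3, remainder 1
⌊2/1⌋ = 2, remainder 0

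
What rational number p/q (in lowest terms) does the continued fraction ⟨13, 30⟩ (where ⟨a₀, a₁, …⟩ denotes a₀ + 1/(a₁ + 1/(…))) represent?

391/30

a_0 = 13: 13/1
a_1 = 30: 391/30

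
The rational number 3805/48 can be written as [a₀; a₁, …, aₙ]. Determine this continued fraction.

⌊3805/48⌋ = 79, remainder 13
⌊48/13⌋ = 3, remainder 9
⌊13/9⌋ = 1, remainder 4
⌊9/4⌋ = 2, remainder 1
⌊4/1⌋ = 4, remainder 0

[79; 3, 1, 2, 4]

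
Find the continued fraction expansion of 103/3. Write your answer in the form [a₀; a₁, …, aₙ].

[34; 3]

Apply division with remainder until the remainder is 0:
103 = 34·3 + 1, so a_0 = 34
3 = 3·1 + 0, so a_1 = 3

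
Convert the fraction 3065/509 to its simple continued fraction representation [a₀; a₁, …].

⌊3065/509⌋ = 6, remainder 11
⌊509/11⌋ = 46, remainder 3
⌊11/3⌋ = 3, remainder 2
⌊3/2⌋ = 1, remainder 1
⌊2/1⌋ = 2, remainder 0

[6; 46, 3, 1, 2]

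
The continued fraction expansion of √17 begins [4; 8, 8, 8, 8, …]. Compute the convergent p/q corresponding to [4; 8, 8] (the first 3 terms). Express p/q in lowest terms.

268/65

a_0 = 4: 4/1
a_1 = 8: 33/8
a_2 = 8: 268/65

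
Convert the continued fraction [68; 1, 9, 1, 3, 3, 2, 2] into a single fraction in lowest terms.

a_0 = 68: 68/1
a_1 = 1: 69/1
a_2 = 9: 689/10
a_3 = 1: 758/11
a_4 = 3: 2963/43
a_5 = 3: 9647/140
a_6 = 2: 22257/323
a_7 = 2: 54161/786

54161/786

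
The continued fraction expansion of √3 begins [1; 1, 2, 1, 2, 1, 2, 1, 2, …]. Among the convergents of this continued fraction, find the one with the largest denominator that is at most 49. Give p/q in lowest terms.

List convergents until the denominator exceeds the bound:
a_0 = 1: 1/1  (≤ bound)
a_1 = 1: 2/1  (≤ bound)
a_2 = 2: 5/3  (≤ bound)
a_3 = 1: 7/4  (≤ bound)
a_4 = 2: 19/11  (≤ bound)
a_5 = 1: 26/15  (≤ bound)
a_6 = 2: 71/41  (≤ bound)
a_7 = 1: 97/56  (> 49, stop)

71/41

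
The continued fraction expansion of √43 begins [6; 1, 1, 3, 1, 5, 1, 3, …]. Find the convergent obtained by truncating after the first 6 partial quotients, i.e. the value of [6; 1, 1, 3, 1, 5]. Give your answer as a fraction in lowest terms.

Start with 5.
1 + 1/(5/1) = 1 + 1/5 = 6/5
3 + 1/(6/5) = 3 + 5/6 = 23/6
1 + 1/(23/6) = 1 + 6/23 = 29/23
1 + 1/(29/23) = 1 + 23/29 = 52/29
6 + 1/(52/29) = 6 + 29/52 = 341/52

341/52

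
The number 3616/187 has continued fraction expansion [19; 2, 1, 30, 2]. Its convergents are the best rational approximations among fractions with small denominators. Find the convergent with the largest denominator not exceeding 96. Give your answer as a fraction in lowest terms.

1779/92

List convergents until the denominator exceeds the bound:
a_0 = 19: 19/1  (≤ bound)
a_1 = 2: 39/2  (≤ bound)
a_2 = 1: 58/3  (≤ bound)
a_3 = 30: 1779/92  (≤ bound)
a_4 = 2: 3616/187  (> 96, stop)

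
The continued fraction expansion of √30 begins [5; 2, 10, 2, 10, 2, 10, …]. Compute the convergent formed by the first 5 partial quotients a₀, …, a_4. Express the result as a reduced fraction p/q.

Build up convergents one term at a time:
a_0 = 5: 5/1
a_1 = 2: 11/2
a_2 = 10: 115/21
a_3 = 2: 241/44
a_4 = 10: 2525/461

2525/461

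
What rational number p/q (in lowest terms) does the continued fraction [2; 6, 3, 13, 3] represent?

Start with 3.
13 + 1/(3/1) = 13 + 1/3 = 40/3
3 + 1/(40/3) = 3 + 3/40 = 123/40
6 + 1/(123/40) = 6 + 40/123 = 778/123
2 + 1/(778/123) = 2 + 123/778 = 1679/778

1679/778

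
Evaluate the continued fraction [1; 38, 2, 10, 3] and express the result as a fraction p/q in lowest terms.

Build up convergents one term at a time:
a_0 = 1: 1/1
a_1 = 38: 39/38
a_2 = 2: 79/77
a_3 = 10: 829/808
a_4 = 3: 2566/2501

2566/2501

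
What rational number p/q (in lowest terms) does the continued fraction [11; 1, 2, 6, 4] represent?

923/79

Start with 4.
6 + 1/(4/1) = 6 + 1/4 = 25/4
2 + 1/(25/4) = 2 + 4/25 = 54/25
1 + 1/(54/25) = 1 + 25/54 = 79/54
11 + 1/(79/54) = 11 + 54/79 = 923/79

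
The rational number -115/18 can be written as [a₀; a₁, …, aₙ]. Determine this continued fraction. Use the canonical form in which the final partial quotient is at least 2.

[-7; 1, 1, 1, 1, 3]

-115 = -7·18 + 11, so a_0 = -7
18 = 1·11 + 7, so a_1 = 1
11 = 1·7 + 4, so a_2 = 1
7 = 1·4 + 3, so a_3 = 1
4 = 1·3 + 1, so a_4 = 1
3 = 3·1 + 0, so a_5 = 3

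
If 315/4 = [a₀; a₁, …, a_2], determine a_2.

Apply division with remainder until the remainder is 0:
315 ÷ 4 → quotient 78, remainder 3
4 ÷ 3 → quotient 1, remainder 1
3 ÷ 1 → quotient 3, remainder 0

3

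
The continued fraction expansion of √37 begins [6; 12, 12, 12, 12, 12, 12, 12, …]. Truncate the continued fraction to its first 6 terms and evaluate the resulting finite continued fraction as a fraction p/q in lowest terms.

Start with 12.
12 + 1/(12/1) = 12 + 1/12 = 145/12
12 + 1/(145/12) = 12 + 12/145 = 1752/145
12 + 1/(1752/145) = 12 + 145/1752 = 21169/1752
12 + 1/(21169/1752) = 12 + 1752/21169 = 255780/21169
6 + 1/(255780/21169) = 6 + 21169/255780 = 1555849/255780

1555849/255780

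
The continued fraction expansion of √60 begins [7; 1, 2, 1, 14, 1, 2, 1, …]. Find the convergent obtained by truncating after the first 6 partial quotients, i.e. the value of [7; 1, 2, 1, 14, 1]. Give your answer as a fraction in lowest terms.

488/63

Collapse the nested fraction from the inside out:
Start with 1.
14 + 1/(1/1) = 14 + 1/1 = 15/1
1 + 1/(15/1) = 1 + 1/15 = 16/15
2 + 1/(16/15) = 2 + 15/16 = 47/16
1 + 1/(47/16) = 1 + 16/47 = 63/47
7 + 1/(63/47) = 7 + 47/63 = 488/63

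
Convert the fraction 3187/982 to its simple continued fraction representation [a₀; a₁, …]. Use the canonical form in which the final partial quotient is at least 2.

3187 ÷ 982 → quotient 3, remainder 241
982 ÷ 241 → quotient 4, remainder 18
241 ÷ 18 → quotient 13, remainder 7
18 ÷ 7 → quotient 2, remainder 4
7 ÷ 4 → quotient 1, remainder 3
4 ÷ 3 → quotient 1, remainder 1
3 ÷ 1 → quotient 3, remainder 0

[3; 4, 13, 2, 1, 1, 3]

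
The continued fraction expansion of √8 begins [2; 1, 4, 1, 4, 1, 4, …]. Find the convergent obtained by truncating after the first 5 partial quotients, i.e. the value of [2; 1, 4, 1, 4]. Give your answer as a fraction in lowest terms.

82/29

Collapse the nested fraction from the inside out:
Start with 4.
1 + 1/(4/1) = 1 + 1/4 = 5/4
4 + 1/(5/4) = 4 + 4/5 = 24/5
1 + 1/(24/5) = 1 + 5/24 = 29/24
2 + 1/(29/24) = 2 + 24/29 = 82/29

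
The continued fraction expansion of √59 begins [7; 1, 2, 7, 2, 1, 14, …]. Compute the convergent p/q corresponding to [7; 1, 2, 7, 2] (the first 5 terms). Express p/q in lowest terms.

361/47

a_0 = 7: 7/1
a_1 = 1: 8/1
a_2 = 2: 23/3
a_3 = 7: 169/22
a_4 = 2: 361/47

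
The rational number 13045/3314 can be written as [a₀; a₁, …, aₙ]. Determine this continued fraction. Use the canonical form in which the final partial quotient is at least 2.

⌊13045/3314⌋ = 3, remainder 3103
⌊3314/3103⌋ = 1, remainder 211
⌊3103/211⌋ = 14, remainder 149
⌊211/149⌋ = 1, remainder 62
⌊149/62⌋ = 2, remainder 25
⌊62/25⌋ = 2, remainder 12
⌊25/12⌋ = 2, remainder 1
⌊12/1⌋ = 12, remainder 0

[3; 1, 14, 1, 2, 2, 2, 12]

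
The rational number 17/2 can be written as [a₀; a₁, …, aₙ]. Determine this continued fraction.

[8; 2]

Run the Euclidean algorithm, recording each quotient:
17 = 8·2 + 1, so a_0 = 8
2 = 2·1 + 0, so a_1 = 2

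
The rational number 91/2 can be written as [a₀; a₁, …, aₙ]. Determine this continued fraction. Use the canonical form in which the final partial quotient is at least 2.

[45; 2]

⌊91/2⌋ = 45, remainder 1
⌊2/1⌋ = 2, remainder 0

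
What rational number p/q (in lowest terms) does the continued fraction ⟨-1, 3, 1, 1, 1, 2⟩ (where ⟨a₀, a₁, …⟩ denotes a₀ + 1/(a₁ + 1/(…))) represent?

Start with 2.
1 + 1/(2/1) = 1 + 1/2 = 3/2
1 + 1/(3/2) = 1 + 2/3 = 5/3
1 + 1/(5/3) = 1 + 3/5 = 8/5
3 + 1/(8/5) = 3 + 5/8 = 29/8
-1 + 1/(29/8) = -1 + 8/29 = -21/29

-21/29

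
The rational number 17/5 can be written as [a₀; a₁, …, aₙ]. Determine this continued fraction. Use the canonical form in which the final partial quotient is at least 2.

⌊17/5⌋ = 3, remainder 2
⌊5/2⌋ = 2, remainder 1
⌊2/1⌋ = 2, remainder 0

[3; 2, 2]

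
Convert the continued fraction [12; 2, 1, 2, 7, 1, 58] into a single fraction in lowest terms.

48812/3945

Starting at the tail and folding back:
Start with 58.
1 + 1/(58/1) = 1 + 1/58 = 59/58
7 + 1/(59/58) = 7 + 58/59 = 471/59
2 + 1/(471/59) = 2 + 59/471 = 1001/471
1 + 1/(1001/471) = 1 + 471/1001 = 1472/1001
2 + 1/(1472/1001) = 2 + 1001/1472 = 3945/1472
12 + 1/(3945/1472) = 12 + 1472/3945 = 48812/3945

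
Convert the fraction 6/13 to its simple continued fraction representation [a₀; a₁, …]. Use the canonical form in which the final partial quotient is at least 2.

[0; 2, 6]

Repeatedly divide and take the remainder:
6 ÷ 13 → quotient 0, remainder 6
13 ÷ 6 → quotient 2, remainder 1
6 ÷ 1 → quotient 6, remainder 0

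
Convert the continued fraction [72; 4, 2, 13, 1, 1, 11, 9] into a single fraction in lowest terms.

1897301/26270

Use the convergent recurrence hₖ = aₖ·hₖ₋₁ + hₖ₋₂ (and likewise for the denominators kₖ):
a_0 = 72: 72/1
a_1 = 4: 289/4
a_2 = 2: 650/9
a_3 = 13: 8739/121
a_4 = 1: 9389/130
a_5 = 1: 18128/251
a_6 = 11: 208797/2891
a_7 = 9: 1897301/26270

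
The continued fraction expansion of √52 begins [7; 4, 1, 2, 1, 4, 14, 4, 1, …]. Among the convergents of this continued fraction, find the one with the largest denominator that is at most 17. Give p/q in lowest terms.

List convergents until the denominator exceeds the bound:
a_0 = 7: 7/1  (≤ bound)
a_1 = 4: 29/4  (≤ bound)
a_2 = 1: 36/5  (≤ bound)
a_3 = 2: 101/14  (≤ bound)
a_4 = 1: 137/19  (> 17, stop)

101/14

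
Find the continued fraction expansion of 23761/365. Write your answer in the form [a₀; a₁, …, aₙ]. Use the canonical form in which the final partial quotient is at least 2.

[65; 10, 7, 5]

23761 ÷ 365 → quotient 65, remainder 36
365 ÷ 36 → quotient 10, remainder 5
36 ÷ 5 → quotient 7, remainder 1
5 ÷ 1 → quotient 5, remainder 0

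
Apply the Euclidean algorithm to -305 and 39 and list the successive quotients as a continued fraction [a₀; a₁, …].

[-8; 5, 1, 1, 3]

Apply division with remainder until the remainder is 0:
-305 = -8·39 + 7, so a_0 = -8
39 = 5·7 + 4, so a_1 = 5
7 = 1·4 + 3, so a_2 = 1
4 = 1·3 + 1, so a_3 = 1
3 = 3·1 + 0, so a_4 = 3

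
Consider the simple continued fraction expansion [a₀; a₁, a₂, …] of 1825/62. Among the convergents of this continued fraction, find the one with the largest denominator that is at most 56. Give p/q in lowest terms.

677/23

List convergents until the denominator exceeds the bound:
a_0 = 29: 29/1  (≤ bound)
a_1 = 2: 59/2  (≤ bound)
a_2 = 3: 206/7  (≤ bound)
a_3 = 2: 471/16  (≤ bound)
a_4 = 1: 677/23  (≤ bound)
a_5 = 2: 1825/62  (> 56, stop)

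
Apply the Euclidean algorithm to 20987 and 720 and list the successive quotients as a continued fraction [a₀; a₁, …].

20987 = 29·720 + 107, so a_0 = 29
720 = 6·107 + 78, so a_1 = 6
107 = 1·78 + 29, so a_2 = 1
78 = 2·29 + 20, so a_3 = 2
29 = 1·20 + 9, so a_4 = 1
20 = 2·9 + 2, so a_5 = 2
9 = 4·2 + 1, so a_6 = 4
2 = 2·1 + 0, so a_7 = 2

[29; 6, 1, 2, 1, 2, 4, 2]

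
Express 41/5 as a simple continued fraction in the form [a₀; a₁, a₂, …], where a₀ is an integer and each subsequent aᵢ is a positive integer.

[8; 5]

Repeatedly divide and take the remainder:
41 = 8·5 + 1, so a_0 = 8
5 = 5·1 + 0, so a_1 = 5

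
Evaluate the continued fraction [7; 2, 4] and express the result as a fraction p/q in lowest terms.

a_0 = 7: 7/1
a_1 = 2: 15/2
a_2 = 4: 67/9

67/9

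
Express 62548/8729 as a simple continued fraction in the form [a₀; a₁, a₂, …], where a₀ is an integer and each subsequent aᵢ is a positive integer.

[7; 6, 24, 2, 29]

Run the Euclidean algorithm, recording each quotient:
⌊62548/8729⌋ = 7, remainder 1445
⌊8729/1445⌋ = 6, remainder 59
⌊1445/59⌋ = 24, remainder 29
⌊59/29⌋ = 2, remainder 1
⌊29/1⌋ = 29, remainder 0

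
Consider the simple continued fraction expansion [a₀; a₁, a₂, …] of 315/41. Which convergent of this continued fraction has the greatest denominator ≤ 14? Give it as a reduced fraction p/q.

23/3

a_0 = 7: 7/1  (≤ bound)
a_1 = 1: 8/1  (≤ bound)
a_2 = 2: 23/3  (≤ bound)
a_3 = 6: 146/19  (> 14, stop)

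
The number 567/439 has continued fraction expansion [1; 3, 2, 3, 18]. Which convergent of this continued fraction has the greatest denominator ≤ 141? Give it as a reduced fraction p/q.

List convergents until the denominator exceeds the bound:
a_0 = 1: 1/1  (≤ bound)
a_1 = 3: 4/3  (≤ bound)
a_2 = 2: 9/7  (≤ bound)
a_3 = 3: 31/24  (≤ bound)
a_4 = 18: 567/439  (> 141, stop)

31/24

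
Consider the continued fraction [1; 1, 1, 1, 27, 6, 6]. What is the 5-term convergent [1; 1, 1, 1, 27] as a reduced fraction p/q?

Starting at the tail and folding back:
Start with 27.
1 + 1/(27/1) = 1 + 1/27 = 28/27
1 + 1/(28/27) = 1 + 27/28 = 55/28
1 + 1/(55/28) = 1 + 28/55 = 83/55
1 + 1/(83/55) = 1 + 55/83 = 138/83

138/83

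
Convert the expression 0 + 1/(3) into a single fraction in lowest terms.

Start with 3.
0 + 1/(3/1) = 0 + 1/3 = 1/3

1/3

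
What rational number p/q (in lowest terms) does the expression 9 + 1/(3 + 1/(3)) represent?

Starting at the tail and folding back:
Start with 3.
3 + 1/(3/1) = 3 + 1/3 = 10/3
9 + 1/(10/3) = 9 + 3/10 = 93/10

93/10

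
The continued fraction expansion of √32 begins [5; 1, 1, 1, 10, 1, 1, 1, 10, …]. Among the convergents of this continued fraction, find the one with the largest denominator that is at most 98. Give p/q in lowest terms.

a_0 = 5: 5/1  (≤ bound)
a_1 = 1: 6/1  (≤ bound)
a_2 = 1: 11/2  (≤ bound)
a_3 = 1: 17/3  (≤ bound)
a_4 = 10: 181/32  (≤ bound)
a_5 = 1: 198/35  (≤ bound)
a_6 = 1: 379/67  (≤ bound)
a_7 = 1: 577/102  (> 98, stop)

379/67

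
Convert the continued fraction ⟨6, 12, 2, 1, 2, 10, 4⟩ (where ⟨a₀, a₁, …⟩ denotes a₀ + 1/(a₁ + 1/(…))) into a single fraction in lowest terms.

25582/4207

Work from the innermost term outward:
Start with 4.
10 + 1/(4/1) = 10 + 1/4 = 41/4
2 + 1/(41/4) = 2 + 4/41 = 86/41
1 + 1/(86/41) = 1 + 41/86 = 127/86
2 + 1/(127/86) = 2 + 86/127 = 340/127
12 + 1/(340/127) = 12 + 127/340 = 4207/340
6 + 1/(4207/340) = 6 + 340/4207 = 25582/4207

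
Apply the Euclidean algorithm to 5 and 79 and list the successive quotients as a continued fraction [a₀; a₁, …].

[0; 15, 1, 4]

5 ÷ 79 → quotient 0, remainder 5
79 ÷ 5 → quotient 15, remainder 4
5 ÷ 4 → quotient 1, remainder 1
4 ÷ 1 → quotient 4, remainder 0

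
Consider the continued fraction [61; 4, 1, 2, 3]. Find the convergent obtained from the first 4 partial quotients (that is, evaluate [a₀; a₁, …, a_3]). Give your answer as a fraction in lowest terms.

857/14

Starting at the tail and folding back:
Start with 2.
1 + 1/(2/1) = 1 + 1/2 = 3/2
4 + 1/(3/2) = 4 + 2/3 = 14/3
61 + 1/(14/3) = 61 + 3/14 = 857/14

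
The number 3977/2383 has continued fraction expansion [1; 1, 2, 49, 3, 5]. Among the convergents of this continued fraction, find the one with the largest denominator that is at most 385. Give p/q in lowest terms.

List convergents until the denominator exceeds the bound:
a_0 = 1: 1/1  (≤ bound)
a_1 = 1: 2/1  (≤ bound)
a_2 = 2: 5/3  (≤ bound)
a_3 = 49: 247/148  (≤ bound)
a_4 = 3: 746/447  (> 385, stop)

247/148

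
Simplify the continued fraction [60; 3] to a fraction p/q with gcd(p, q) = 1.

181/3

Start with 3.
60 + 1/(3/1) = 60 + 1/3 = 181/3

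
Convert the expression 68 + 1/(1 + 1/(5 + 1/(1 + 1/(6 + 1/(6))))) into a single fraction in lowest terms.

Start with 6.
6 + 1/(6/1) = 6 + 1/6 = 37/6
1 + 1/(37/6) = 1 + 6/37 = 43/37
5 + 1/(43/37) = 5 + 37/43 = 252/43
1 + 1/(252/43) = 1 + 43/252 = 295/252
68 + 1/(295/252) = 68 + 252/295 = 20312/295

20312/295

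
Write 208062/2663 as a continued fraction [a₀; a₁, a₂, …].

[78; 7, 1, 1, 1, 7, 15]

Run the Euclidean algorithm, recording each quotient:
208062 ÷ 2663 → quotient 78, remainder 348
2663 ÷ 348 → quotient 7, remainder 227
348 ÷ 227 → quotient 1, remainder 121
227 ÷ 121 → quotient 1, remainder 106
121 ÷ 106 → quotient 1, remainder 15
106 ÷ 15 → quotient 7, remainder 1
15 ÷ 1 → quotient 15, remainder 0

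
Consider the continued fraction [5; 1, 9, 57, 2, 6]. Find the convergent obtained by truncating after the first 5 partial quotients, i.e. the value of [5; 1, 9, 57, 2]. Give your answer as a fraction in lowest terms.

Work from the innermost term outward:
Start with 2.
57 + 1/(2/1) = 57 + 1/2 = 115/2
9 + 1/(115/2) = 9 + 2/115 = 1037/115
1 + 1/(1037/115) = 1 + 115/1037 = 1152/1037
5 + 1/(1152/1037) = 5 + 1037/1152 = 6797/1152

6797/1152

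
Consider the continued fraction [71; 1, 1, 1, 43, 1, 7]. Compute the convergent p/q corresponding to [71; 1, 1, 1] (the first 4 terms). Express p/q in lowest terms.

215/3

a_0 = 71: 71/1
a_1 = 1: 72/1
a_2 = 1: 143/2
a_3 = 1: 215/3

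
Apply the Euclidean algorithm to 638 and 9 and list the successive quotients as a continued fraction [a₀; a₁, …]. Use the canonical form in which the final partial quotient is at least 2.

638 = 70·9 + 8, so a_0 = 70
9 = 1·8 + 1, so a_1 = 1
8 = 8·1 + 0, so a_2 = 8

[70; 1, 8]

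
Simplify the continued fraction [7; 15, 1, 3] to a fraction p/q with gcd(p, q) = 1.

Collapse the nested fraction from the inside out:
Start with 3.
1 + 1/(3/1) = 1 + 1/3 = 4/3
15 + 1/(4/3) = 15 + 3/4 = 63/4
7 + 1/(63/4) = 7 + 4/63 = 445/63

445/63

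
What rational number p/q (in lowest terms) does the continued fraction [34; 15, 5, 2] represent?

5689/167

Build up convergents one term at a time:
a_0 = 34: 34/1
a_1 = 15: 511/15
a_2 = 5: 2589/76
a_3 = 2: 5689/167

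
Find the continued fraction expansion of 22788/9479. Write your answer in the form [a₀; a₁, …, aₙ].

[2; 2, 2, 9, 2, 9, 10]

22788 = 2·9479 + 3830, so a_0 = 2
9479 = 2·3830 + 1819, so a_1 = 2
3830 = 2·1819 + 192, so a_2 = 2
1819 = 9·192 + 91, so a_3 = 9
192 = 2·91 + 10, so a_4 = 2
91 = 9·10 + 1, so a_5 = 9
10 = 10·1 + 0, so a_6 = 10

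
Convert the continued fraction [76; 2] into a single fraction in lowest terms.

Work from the innermost term outward:
Start with 2.
76 + 1/(2/1) = 76 + 1/2 = 153/2

153/2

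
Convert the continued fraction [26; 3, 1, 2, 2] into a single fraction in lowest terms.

683/26

Start with 2.
2 + 1/(2/1) = 2 + 1/2 = 5/2
1 + 1/(5/2) = 1 + 2/5 = 7/5
3 + 1/(7/5) = 3 + 5/7 = 26/7
26 + 1/(26/7) = 26 + 7/26 = 683/26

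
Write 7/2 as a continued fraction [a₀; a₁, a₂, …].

7 ÷ 2 → quotient 3, remainder 1
2 ÷ 1 → quotient 2, remainder 0

[3; 2]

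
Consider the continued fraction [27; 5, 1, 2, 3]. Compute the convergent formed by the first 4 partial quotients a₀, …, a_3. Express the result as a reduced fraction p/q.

462/17

Starting at the tail and folding back:
Start with 2.
1 + 1/(2/1) = 1 + 1/2 = 3/2
5 + 1/(3/2) = 5 + 2/3 = 17/3
27 + 1/(17/3) = 27 + 3/17 = 462/17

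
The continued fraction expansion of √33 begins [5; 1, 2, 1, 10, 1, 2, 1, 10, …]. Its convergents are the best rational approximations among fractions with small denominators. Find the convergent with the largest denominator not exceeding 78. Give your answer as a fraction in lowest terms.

List convergents until the denominator exceeds the bound:
a_0 = 5: 5/1  (≤ bound)
a_1 = 1: 6/1  (≤ bound)
a_2 = 2: 17/3  (≤ bound)
a_3 = 1: 23/4  (≤ bound)
a_4 = 10: 247/43  (≤ bound)
a_5 = 1: 270/47  (≤ bound)
a_6 = 2: 787/137  (> 78, stop)

270/47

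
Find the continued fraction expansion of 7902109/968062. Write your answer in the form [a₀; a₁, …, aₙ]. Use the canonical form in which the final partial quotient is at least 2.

[8; 6, 7, 24, 5, 36, 1, 4]

Run the Euclidean algorithm, recording each quotient:
7902109 = 8·968062 + 157613, so a_0 = 8
968062 = 6·157613 + 22384, so a_1 = 6
157613 = 7·22384 + 925, so a_2 = 7
22384 = 24·925 + 184, so a_3 = 24
925 = 5·184 + 5, so a_4 = 5
184 = 36·5 + 4, so a_5 = 36
5 = 1·4 + 1, so a_6 = 1
4 = 4·1 + 0, so a_7 = 4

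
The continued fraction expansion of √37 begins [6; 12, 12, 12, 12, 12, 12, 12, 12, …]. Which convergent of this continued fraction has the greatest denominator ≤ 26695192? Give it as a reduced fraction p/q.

a_0 = 6: 6/1  (≤ bound)
a_1 = 12: 73/12  (≤ bound)
a_2 = 12: 882/145  (≤ bound)
a_3 = 12: 10657/1752  (≤ bound)
a_4 = 12: 128766/21169  (≤ bound)
a_5 = 12: 1555849/255780  (≤ bound)
a_6 = 12: 18798954/3090529  (≤ bound)
a_7 = 12: 227143297/37342128  (> 26695192, stop)

18798954/3090529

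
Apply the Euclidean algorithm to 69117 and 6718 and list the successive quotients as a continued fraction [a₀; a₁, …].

69117 = 10·6718 + 1937, so a_0 = 10
6718 = 3·1937 + 907, so a_1 = 3
1937 = 2·907 + 123, so a_2 = 2
907 = 7·123 + 46, so a_3 = 7
123 = 2·46 + 31, so a_4 = 2
46 = 1·31 + 15, so a_5 = 1
31 = 2·15 + 1, so a_6 = 2
15 = 15·1 + 0, so a_7 = 15

[10; 3, 2, 7, 2, 1, 2, 15]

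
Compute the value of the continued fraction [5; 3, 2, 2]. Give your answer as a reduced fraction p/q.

a_0 = 5: 5/1
a_1 = 3: 16/3
a_2 = 2: 37/7
a_3 = 2: 90/17

90/17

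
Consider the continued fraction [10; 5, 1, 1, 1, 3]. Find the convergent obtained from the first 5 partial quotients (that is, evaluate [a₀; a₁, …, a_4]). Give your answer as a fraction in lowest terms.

Collapse the nested fraction from the inside out:
Start with 1.
1 + 1/(1/1) = 1 + 1/1 = 2/1
1 + 1/(2/1) = 1 + 1/2 = 3/2
5 + 1/(3/2) = 5 + 2/3 = 17/3
10 + 1/(17/3) = 10 + 3/17 = 173/17

173/17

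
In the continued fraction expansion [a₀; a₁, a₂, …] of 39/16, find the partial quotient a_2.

3

Repeatedly divide and take the remainder:
39 = 2·16 + 7, so a_0 = 2
16 = 2·7 + 2, so a_1 = 2
7 = 3·2 + 1, so a_2 = 3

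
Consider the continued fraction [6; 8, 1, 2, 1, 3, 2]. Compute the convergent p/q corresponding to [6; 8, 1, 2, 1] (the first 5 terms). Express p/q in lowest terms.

214/35

Compute successive convergents:
a_0 = 6: 6/1
a_1 = 8: 49/8
a_2 = 1: 55/9
a_3 = 2: 159/26
a_4 = 1: 214/35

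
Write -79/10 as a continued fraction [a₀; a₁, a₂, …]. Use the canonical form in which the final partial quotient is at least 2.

[-8; 10]

-79 = -8·10 + 1, so a_0 = -8
10 = 10·1 + 0, so a_1 = 10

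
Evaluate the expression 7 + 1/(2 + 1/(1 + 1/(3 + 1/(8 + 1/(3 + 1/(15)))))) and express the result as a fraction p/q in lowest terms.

32035/4351

a_0 = 7: 7/1
a_1 = 2: 15/2
a_2 = 1: 22/3
a_3 = 3: 81/11
a_4 = 8: 670/91
a_5 = 3: 2091/284
a_6 = 15: 32035/4351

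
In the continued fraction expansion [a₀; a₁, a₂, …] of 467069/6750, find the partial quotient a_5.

467069 ÷ 6750 → quotient 69, remainder 1319
6750 ÷ 1319 → quotient 5, remainder 155
1319 ÷ 155 → quotient 8, remainder 79
155 ÷ 79 → quotient 1, remainder 76
79 ÷ 76 → quotient 1, remainder 3
76 ÷ 3 → quotient 25, remainder 1

25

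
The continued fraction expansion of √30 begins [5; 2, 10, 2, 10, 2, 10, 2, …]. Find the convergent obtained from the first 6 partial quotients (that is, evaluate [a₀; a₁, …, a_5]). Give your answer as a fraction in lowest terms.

5291/966

Use the convergent recurrence hₖ = aₖ·hₖ₋₁ + hₖ₋₂ (and likewise for the denominators kₖ):
a_0 = 5: 5/1
a_1 = 2: 11/2
a_2 = 10: 115/21
a_3 = 2: 241/44
a_4 = 10: 2525/461
a_5 = 2: 5291/966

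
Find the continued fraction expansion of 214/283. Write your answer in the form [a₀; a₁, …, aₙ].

[0; 1, 3, 9, 1, 6]

⌊214/283⌋ = 0, remainder 214
⌊283/214⌋ = 1, remainder 69
⌊214/69⌋ = 3, remainder 7
⌊69/7⌋ = 9, remainder 6
⌊7/6⌋ = 1, remainder 1
⌊6/1⌋ = 6, remainder 0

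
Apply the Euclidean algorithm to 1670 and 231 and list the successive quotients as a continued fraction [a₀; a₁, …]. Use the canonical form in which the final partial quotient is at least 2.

[7; 4, 2, 1, 3, 1, 3]

1670 ÷ 231 → quotient 7, remainder 53
231 ÷ 53 → quotient 4, remainder 19
53 ÷ 19 → quotient 2, remainder 15
19 ÷ 15 → quotient 1, remainder 4
15 ÷ 4 → quotient 3, remainder 3
4 ÷ 3 → quotient 1, remainder 1
3 ÷ 1 → quotient 3, remainder 0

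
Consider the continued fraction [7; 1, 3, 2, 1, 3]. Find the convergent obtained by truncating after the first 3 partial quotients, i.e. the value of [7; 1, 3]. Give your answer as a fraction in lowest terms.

Use the convergent recurrence hₖ = aₖ·hₖ₋₁ + hₖ₋₂ (and likewise for the denominators kₖ):
a_0 = 7: 7/1
a_1 = 1: 8/1
a_2 = 3: 31/4

31/4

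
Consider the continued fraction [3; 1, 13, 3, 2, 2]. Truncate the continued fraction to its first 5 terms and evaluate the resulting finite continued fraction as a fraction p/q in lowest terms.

393/100

Build up convergents one term at a time:
a_0 = 3: 3/1
a_1 = 1: 4/1
a_2 = 13: 55/14
a_3 = 3: 169/43
a_4 = 2: 393/100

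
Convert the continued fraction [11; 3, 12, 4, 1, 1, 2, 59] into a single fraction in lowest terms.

Start with 59.
2 + 1/(59/1) = 2 + 1/59 = 119/59
1 + 1/(119/59) = 1 + 59/119 = 178/119
1 + 1/(178/119) = 1 + 119/178 = 297/178
4 + 1/(297/178) = 4 + 178/297 = 1366/297
12 + 1/(1366/297) = 12 + 297/1366 = 16689/1366
3 + 1/(16689/1366) = 3 + 1366/16689 = 51433/16689
11 + 1/(51433/16689) = 11 + 16689/51433 = 582452/51433

582452/51433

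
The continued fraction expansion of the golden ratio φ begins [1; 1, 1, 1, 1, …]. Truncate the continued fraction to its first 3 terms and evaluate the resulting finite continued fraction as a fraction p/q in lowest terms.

3/2

Start with 1.
1 + 1/(1/1) = 1 + 1/1 = 2/1
1 + 1/(2/1) = 1 + 1/2 = 3/2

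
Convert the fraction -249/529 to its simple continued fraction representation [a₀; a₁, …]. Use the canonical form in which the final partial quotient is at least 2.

Repeatedly divide and take the remainder:
-249 ÷ 529 → quotient -1, remainder 280
529 ÷ 280 → quotient 1, remainder 249
280 ÷ 249 → quotient 1, remainder 31
249 ÷ 31 → quotient 8, remainder 1
31 ÷ 1 → quotient 31, remainder 0

[-1; 1, 1, 8, 31]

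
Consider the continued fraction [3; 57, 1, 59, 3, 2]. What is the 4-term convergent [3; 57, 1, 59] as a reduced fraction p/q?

Start with 59.
1 + 1/(59/1) = 1 + 1/59 = 60/59
57 + 1/(60/59) = 57 + 59/60 = 3479/60
3 + 1/(3479/60) = 3 + 60/3479 = 10497/3479

10497/3479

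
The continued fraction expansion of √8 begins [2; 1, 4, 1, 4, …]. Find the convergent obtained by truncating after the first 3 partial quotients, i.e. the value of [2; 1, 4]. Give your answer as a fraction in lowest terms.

14/5

Build up convergents one term at a time:
a_0 = 2: 2/1
a_1 = 1: 3/1
a_2 = 4: 14/5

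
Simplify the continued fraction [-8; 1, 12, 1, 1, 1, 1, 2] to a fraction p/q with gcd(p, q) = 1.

-1252/177

Start with 2.
1 + 1/(2/1) = 1 + 1/2 = 3/2
1 + 1/(3/2) = 1 + 2/3 = 5/3
1 + 1/(5/3) = 1 + 3/5 = 8/5
1 + 1/(8/5) = 1 + 5/8 = 13/8
12 + 1/(13/8) = 12 + 8/13 = 164/13
1 + 1/(164/13) = 1 + 13/164 = 177/164
-8 + 1/(177/164) = -8 + 164/177 = -1252/177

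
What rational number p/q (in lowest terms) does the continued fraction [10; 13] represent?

131/13

Start with 13.
10 + 1/(13/1) = 10 + 1/13 = 131/13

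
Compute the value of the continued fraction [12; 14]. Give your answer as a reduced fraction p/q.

169/14

Start with 14.
12 + 1/(14/1) = 12 + 1/14 = 169/14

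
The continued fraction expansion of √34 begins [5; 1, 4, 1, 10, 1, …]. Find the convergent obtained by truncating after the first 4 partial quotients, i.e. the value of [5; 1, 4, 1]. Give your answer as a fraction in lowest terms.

a_0 = 5: 5/1
a_1 = 1: 6/1
a_2 = 4: 29/5
a_3 = 1: 35/6

35/6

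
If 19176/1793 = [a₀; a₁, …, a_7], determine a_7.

30

Run the Euclidean algorithm, recording each quotient:
19176 ÷ 1793 → quotient 10, remainder 1246
1793 ÷ 1246 → quotient 1, remainder 547
1246 ÷ 547 → quotient 2, remainder 152
547 ÷ 152 → quotient 3, remainder 91
152 ÷ 91 → quotient 1, remainder 61
91 ÷ 61 → quotient 1, remainder 30
61 ÷ 30 → quotient 2, remainder 1
30 ÷ 1 → quotient 30, remainder 0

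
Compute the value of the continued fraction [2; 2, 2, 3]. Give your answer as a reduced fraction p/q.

a_0 = 2: 2/1
a_1 = 2: 5/2
a_2 = 2: 12/5
a_3 = 3: 41/17

41/17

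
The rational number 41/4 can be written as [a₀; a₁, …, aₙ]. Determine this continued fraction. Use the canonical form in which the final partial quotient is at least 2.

[10; 4]

⌊41/4⌋ = 10, remainder 1
⌊4/1⌋ = 4, remainder 0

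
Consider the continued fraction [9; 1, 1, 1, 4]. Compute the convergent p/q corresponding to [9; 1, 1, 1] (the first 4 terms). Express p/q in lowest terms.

29/3

Use the convergent recurrence hₖ = aₖ·hₖ₋₁ + hₖ₋₂ (and likewise for the denominators kₖ):
a_0 = 9: 9/1
a_1 = 1: 10/1
a_2 = 1: 19/2
a_3 = 1: 29/3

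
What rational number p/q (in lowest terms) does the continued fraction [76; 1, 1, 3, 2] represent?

1225/16

Start with 2.
3 + 1/(2/1) = 3 + 1/2 = 7/2
1 + 1/(7/2) = 1 + 2/7 = 9/7
1 + 1/(9/7) = 1 + 7/9 = 16/9
76 + 1/(16/9) = 76 + 9/16 = 1225/16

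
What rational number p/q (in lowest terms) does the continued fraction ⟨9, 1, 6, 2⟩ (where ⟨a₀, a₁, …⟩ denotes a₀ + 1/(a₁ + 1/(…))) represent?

148/15

a_0 = 9: 9/1
a_1 = 1: 10/1
a_2 = 6: 69/7
a_3 = 2: 148/15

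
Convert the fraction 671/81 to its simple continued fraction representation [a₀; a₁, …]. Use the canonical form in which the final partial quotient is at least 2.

[8; 3, 1, 1, 11]

Repeatedly divide and take the remainder:
⌊671/81⌋ = 8, remainder 23
⌊81/23⌋ = 3, remainder 12
⌊23/12⌋ = 1, remainder 11
⌊12/11⌋ = 1, remainder 1
⌊11/1⌋ = 11, remainder 0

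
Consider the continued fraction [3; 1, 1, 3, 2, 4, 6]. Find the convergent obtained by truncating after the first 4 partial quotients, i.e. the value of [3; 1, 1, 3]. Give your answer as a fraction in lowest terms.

25/7

Use the convergent recurrence hₖ = aₖ·hₖ₋₁ + hₖ₋₂ (and likewise for the denominators kₖ):
a_0 = 3: 3/1
a_1 = 1: 4/1
a_2 = 1: 7/2
a_3 = 3: 25/7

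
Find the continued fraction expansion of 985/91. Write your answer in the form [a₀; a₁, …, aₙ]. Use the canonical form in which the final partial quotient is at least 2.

[10; 1, 4, 1, 2, 5]

985 = 10·91 + 75, so a_0 = 10
91 = 1·75 + 16, so a_1 = 1
75 = 4·16 + 11, so a_2 = 4
16 = 1·11 + 5, so a_3 = 1
11 = 2·5 + 1, so a_4 = 2
5 = 5·1 + 0, so a_5 = 5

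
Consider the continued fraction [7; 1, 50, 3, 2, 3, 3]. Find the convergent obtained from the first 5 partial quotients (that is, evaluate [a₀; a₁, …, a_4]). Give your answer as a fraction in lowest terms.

2865/359

Start with 2.
3 + 1/(2/1) = 3 + 1/2 = 7/2
50 + 1/(7/2) = 50 + 2/7 = 352/7
1 + 1/(352/7) = 1 + 7/352 = 359/352
7 + 1/(359/352) = 7 + 352/359 = 2865/359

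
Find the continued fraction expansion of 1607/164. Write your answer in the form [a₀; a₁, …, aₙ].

Run the Euclidean algorithm, recording each quotient:
1607 ÷ 164 → quotient 9, remainder 131
164 ÷ 131 → quotient 1, remainder 33
131 ÷ 33 → quotient 3, remainder 32
33 ÷ 32 → quotient 1, remainder 1
32 ÷ 1 → quotient 32, remainder 0

[9; 1, 3, 1, 32]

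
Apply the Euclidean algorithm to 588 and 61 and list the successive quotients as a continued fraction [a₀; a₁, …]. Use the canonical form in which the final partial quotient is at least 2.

[9; 1, 1, 1, 3, 2, 2]

⌊588/61⌋ = 9, remainder 39
⌊61/39⌋ = 1, remainder 22
⌊39/22⌋ = 1, remainder 17
⌊22/17⌋ = 1, remainder 5
⌊17/5⌋ = 3, remainder 2
⌊5/2⌋ = 2, remainder 1
⌊2/1⌋ = 2, remainder 0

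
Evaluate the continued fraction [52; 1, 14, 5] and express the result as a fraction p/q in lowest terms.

4023/76

Starting at the tail and folding back:
Start with 5.
14 + 1/(5/1) = 14 + 1/5 = 71/5
1 + 1/(71/5) = 1 + 5/71 = 76/71
52 + 1/(76/71) = 52 + 71/76 = 4023/76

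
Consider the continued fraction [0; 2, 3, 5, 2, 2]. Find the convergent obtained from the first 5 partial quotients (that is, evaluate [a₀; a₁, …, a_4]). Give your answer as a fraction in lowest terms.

Starting at the tail and folding back:
Start with 2.
5 + 1/(2/1) = 5 + 1/2 = 11/2
3 + 1/(11/2) = 3 + 2/11 = 35/11
2 + 1/(35/11) = 2 + 11/35 = 81/35
0 + 1/(81/35) = 0 + 35/81 = 35/81

35/81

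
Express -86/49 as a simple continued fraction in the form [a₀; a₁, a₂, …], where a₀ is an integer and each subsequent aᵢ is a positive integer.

Apply division with remainder until the remainder is 0:
⌊-86/49⌋ = -2, remainder 12
⌊49/12⌋ = 4, remainder 1
⌊12/1⌋ = 12, remainder 0

[-2; 4, 12]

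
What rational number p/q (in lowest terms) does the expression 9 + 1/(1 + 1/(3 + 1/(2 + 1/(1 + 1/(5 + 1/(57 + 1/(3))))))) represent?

124737/12767

Collapse the nested fraction from the inside out:
Start with 3.
57 + 1/(3/1) = 57 + 1/3 = 172/3
5 + 1/(172/3) = 5 + 3/172 = 863/172
1 + 1/(863/172) = 1 + 172/863 = 1035/863
2 + 1/(1035/863) = 2 + 863/1035 = 2933/1035
3 + 1/(2933/1035) = 3 + 1035/2933 = 9834/2933
1 + 1/(9834/2933) = 1 + 2933/9834 = 12767/9834
9 + 1/(12767/9834) = 9 + 9834/12767 = 124737/12767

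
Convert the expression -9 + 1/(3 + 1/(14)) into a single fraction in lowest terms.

a_0 = -9: -9/1
a_1 = 3: -26/3
a_2 = 14: -373/43

-373/43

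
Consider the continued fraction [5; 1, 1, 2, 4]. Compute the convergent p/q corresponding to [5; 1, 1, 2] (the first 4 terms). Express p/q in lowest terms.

28/5

Compute successive convergents:
a_0 = 5: 5/1
a_1 = 1: 6/1
a_2 = 1: 11/2
a_3 = 2: 28/5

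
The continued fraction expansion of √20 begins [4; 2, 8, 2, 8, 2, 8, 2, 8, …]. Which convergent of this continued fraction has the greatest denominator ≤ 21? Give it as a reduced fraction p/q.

76/17

a_0 = 4: 4/1  (≤ bound)
a_1 = 2: 9/2  (≤ bound)
a_2 = 8: 76/17  (≤ bound)
a_3 = 2: 161/36  (> 21, stop)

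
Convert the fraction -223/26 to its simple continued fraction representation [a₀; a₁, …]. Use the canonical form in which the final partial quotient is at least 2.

[-9; 2, 2, 1, 3]

Apply division with remainder until the remainder is 0:
⌊-223/26⌋ = -9, remainder 11
⌊26/11⌋ = 2, remainder 4
⌊11/4⌋ = 2, remainder 3
⌊4/3⌋ = 1, remainder 1
⌊3/1⌋ = 3, remainder 0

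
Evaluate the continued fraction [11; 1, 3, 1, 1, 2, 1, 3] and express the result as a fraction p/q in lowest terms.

1402/119

Starting at the tail and folding back:
Start with 3.
1 + 1/(3/1) = 1 + 1/3 = 4/3
2 + 1/(4/3) = 2 + 3/4 = 11/4
1 + 1/(11/4) = 1 + 4/11 = 15/11
1 + 1/(15/11) = 1 + 11/15 = 26/15
3 + 1/(26/15) = 3 + 15/26 = 93/26
1 + 1/(93/26) = 1 + 26/93 = 119/93
11 + 1/(119/93) = 11 + 93/119 = 1402/119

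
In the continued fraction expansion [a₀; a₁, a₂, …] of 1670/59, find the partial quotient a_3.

Repeatedly divide and take the remainder:
1670 = 28·59 + 18, so a_0 = 28
59 = 3·18 + 5, so a_1 = 3
18 = 3·5 + 3, so a_2 = 3
5 = 1·3 + 2, so a_3 = 1

1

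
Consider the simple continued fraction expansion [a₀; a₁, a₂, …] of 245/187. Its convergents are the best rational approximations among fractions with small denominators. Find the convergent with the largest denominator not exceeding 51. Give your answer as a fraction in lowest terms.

38/29

a_0 = 1: 1/1  (≤ bound)
a_1 = 3: 4/3  (≤ bound)
a_2 = 4: 17/13  (≤ bound)
a_3 = 2: 38/29  (≤ bound)
a_4 = 6: 245/187  (> 51, stop)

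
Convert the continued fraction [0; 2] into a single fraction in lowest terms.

Start with 2.
0 + 1/(2/1) = 0 + 1/2 = 1/2

1/2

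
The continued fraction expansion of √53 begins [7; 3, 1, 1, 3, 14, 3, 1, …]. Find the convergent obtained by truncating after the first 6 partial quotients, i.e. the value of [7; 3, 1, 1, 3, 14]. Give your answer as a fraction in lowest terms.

2599/357

Collapse the nested fraction from the inside out:
Start with 14.
3 + 1/(14/1) = 3 + 1/14 = 43/14
1 + 1/(43/14) = 1 + 14/43 = 57/43
1 + 1/(57/43) = 1 + 43/57 = 100/57
3 + 1/(100/57) = 3 + 57/100 = 357/100
7 + 1/(357/100) = 7 + 100/357 = 2599/357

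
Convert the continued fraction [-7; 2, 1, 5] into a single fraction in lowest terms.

-113/17

Start with 5.
1 + 1/(5/1) = 1 + 1/5 = 6/5
2 + 1/(6/5) = 2 + 5/6 = 17/6
-7 + 1/(17/6) = -7 + 6/17 = -113/17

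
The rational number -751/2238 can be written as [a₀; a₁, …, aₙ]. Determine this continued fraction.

-751 ÷ 2238 → quotient -1, remainder 1487
2238 ÷ 1487 → quotient 1, remainder 751
1487 ÷ 751 → quotient 1, remainder 736
751 ÷ 736 → quotient 1, remainder 15
736 ÷ 15 → quotient 49, remainder 1
15 ÷ 1 → quotient 15, remainder 0

[-1; 1, 1, 1, 49, 15]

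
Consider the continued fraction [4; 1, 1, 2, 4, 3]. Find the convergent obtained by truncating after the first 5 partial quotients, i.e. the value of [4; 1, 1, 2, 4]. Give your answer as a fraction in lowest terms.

Use the convergent recurrence hₖ = aₖ·hₖ₋₁ + hₖ₋₂ (and likewise for the denominators kₖ):
a_0 = 4: 4/1
a_1 = 1: 5/1
a_2 = 1: 9/2
a_3 = 2: 23/5
a_4 = 4: 101/22

101/22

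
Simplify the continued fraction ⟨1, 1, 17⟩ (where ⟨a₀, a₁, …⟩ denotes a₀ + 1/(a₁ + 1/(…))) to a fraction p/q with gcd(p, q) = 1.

Build up convergents one term at a time:
a_0 = 1: 1/1
a_1 = 1: 2/1
a_2 = 17: 35/18

35/18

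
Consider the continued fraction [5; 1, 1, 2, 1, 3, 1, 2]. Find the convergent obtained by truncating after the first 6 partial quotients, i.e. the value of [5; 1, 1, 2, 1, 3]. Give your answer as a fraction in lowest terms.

145/26

Start with 3.
1 + 1/(3/1) = 1 + 1/3 = 4/3
2 + 1/(4/3) = 2 + 3/4 = 11/4
1 + 1/(11/4) = 1 + 4/11 = 15/11
1 + 1/(15/11) = 1 + 11/15 = 26/15
5 + 1/(26/15) = 5 + 15/26 = 145/26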